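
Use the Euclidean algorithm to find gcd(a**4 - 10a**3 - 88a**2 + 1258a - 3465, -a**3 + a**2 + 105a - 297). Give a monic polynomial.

a**2 + 2a - 99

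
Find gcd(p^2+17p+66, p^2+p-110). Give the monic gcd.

Repeated division with remainder:
  p^2+17p+66 = (p^2+p-110) + (16p+176)
  p^2+p-110 = ((1/16)p-5/8)(16p+176) + (0)
Last nonzero remainder: 16p+176. Dividing through by 16 gives the monic gcd p+11.

p+11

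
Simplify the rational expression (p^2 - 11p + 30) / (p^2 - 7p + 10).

(p - 6)/(p - 2)

Apply the Euclidean algorithm:
  p^2 - 11p + 30 = (p^2 - 7p + 10) + (-4p + 20)
  p^2 - 7p + 10 = (-(1/4)p + 1/2)(-4p + 20) + (0)
Last nonzero remainder: -4p + 20. Dividing through by -4 gives the monic gcd p - 5.
Cancel p - 5 from numerator and denominator to get the reduced form.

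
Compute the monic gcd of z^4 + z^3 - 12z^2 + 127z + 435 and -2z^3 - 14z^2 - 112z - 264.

By polynomial division,
  z^4 + z^3 - 12z^2 + 127z + 435 = (-(1/2)z + 3)(-2z^3 - 14z^2 - 112z - 264) + (-26z^2 + 331z + 1227)
  -2z^3 - 14z^2 - 112z - 264 = ((1/13)z + 513/338)(-26z^2 + 331z + 1227) + (-(239561/338)z - 718683/338)
  -26z^2 + 331z + 1227 = ((8788/239561)z - 138242/239561)(-(239561/338)z - 718683/338) + (0)
Last nonzero remainder: -(239561/338)z - 718683/338. Dividing through by -239561/338 gives the monic gcd z + 3.

z + 3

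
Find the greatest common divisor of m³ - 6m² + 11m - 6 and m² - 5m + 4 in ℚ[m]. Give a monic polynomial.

m - 1

Repeated division with remainder:
  m³ - 6m² + 11m - 6 = (m - 1)(m² - 5m + 4) + (2m - 2)
  m² - 5m + 4 = ((1/2)m - 2)(2m - 2) + (0)
Last nonzero remainder: 2m - 2. Dividing through by 2 gives the monic gcd m - 1.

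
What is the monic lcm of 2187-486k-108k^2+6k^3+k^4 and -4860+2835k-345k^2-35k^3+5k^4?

-8748+4131k-54k^2-132k^3+2k^4+k^5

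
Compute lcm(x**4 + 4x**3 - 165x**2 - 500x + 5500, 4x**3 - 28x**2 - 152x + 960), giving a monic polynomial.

Repeated division with remainder:
  x**4 + 4x**3 - 165x**2 - 500x + 5500 = ((1/4)x + 11/4)(4x**3 - 28x**2 - 152x + 960) + (-50x**2 - 322x + 2860)
  4x**3 - 28x**2 - 152x + 960 = (-(2/25)x + 672/625)(-50x**2 - 322x + 2860) + ((264384/625)x - 264384/125)
  -50x**2 - 322x + 2860 = (-(15625/132192)x - 89375/66096)((264384/625)x - 264384/125) + (0)
Last nonzero remainder: (264384/625)x - 264384/125. Dividing through by 264384/625 gives the monic gcd x - 5.
Then lcm(f, g) = f·g / gcd(f, g); expanding and making the result monic gives the answer.

x**6 + 2x**5 - 221x**4 - 362x**3 + 14420x**2 + 13000x - 264000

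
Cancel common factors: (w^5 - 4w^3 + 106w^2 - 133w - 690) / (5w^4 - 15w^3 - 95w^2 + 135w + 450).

(w^3 + w^2 + 3w + 115)/(5w^2 - 10w - 75)

Apply the Euclidean algorithm:
  w^5 - 4w^3 + 106w^2 - 133w - 690 = ((1/5)w + 3/5)(5w^4 - 15w^3 - 95w^2 + 135w + 450) + (24w^3 + 136w^2 - 304w - 960)
  5w^4 - 15w^3 - 95w^2 + 135w + 450 = ((5/24)w - 65/36)(24w^3 + 136w^2 - 304w - 960) + ((1925/9)w^2 - (1925/9)w - 3850/3)
  24w^3 + 136w^2 - 304w - 960 = ((216/1925)w + 288/385)((1925/9)w^2 - (1925/9)w - 3850/3) + (0)
Last nonzero remainder: (1925/9)w^2 - (1925/9)w - 3850/3. Dividing through by 1925/9 gives the monic gcd w^2 - w - 6.
Cancel w^2 - w - 6 from numerator and denominator to get the reduced form.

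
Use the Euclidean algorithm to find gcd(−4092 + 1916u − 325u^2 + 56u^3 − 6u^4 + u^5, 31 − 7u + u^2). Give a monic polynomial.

Apply the Euclidean algorithm:
  u^5 − 6u^4 + 56u^3 − 325u^2 + 1916u − 4092 = (u^3 + u^2 + 32u − 132)(u^2 − 7u + 31) + (0)
The last nonzero remainder u^2 − 7u + 31 is already monic.

31 − 7u + u^2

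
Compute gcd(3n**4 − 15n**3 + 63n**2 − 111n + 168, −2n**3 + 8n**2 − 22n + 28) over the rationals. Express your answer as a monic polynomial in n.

n**2 − 2n + 7

Apply the Euclidean algorithm:
  3n**4 − 15n**3 + 63n**2 − 111n + 168 = (−(3/2)n + 3/2)(−2n**3 + 8n**2 − 22n + 28) + (18n**2 − 36n + 126)
  −2n**3 + 8n**2 − 22n + 28 = (−(1/9)n + 2/9)(18n**2 − 36n + 126) + (0)
Last nonzero remainder: 18n**2 − 36n + 126. Dividing through by 18 gives the monic gcd n**2 − 2n + 7.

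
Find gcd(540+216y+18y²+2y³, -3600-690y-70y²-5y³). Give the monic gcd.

90+6y+y²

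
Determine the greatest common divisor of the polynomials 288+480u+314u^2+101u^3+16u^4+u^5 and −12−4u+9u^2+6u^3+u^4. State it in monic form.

6+5u+u^2

By polynomial division,
  u^5+16u^4+101u^3+314u^2+480u+288 = (u+10)(u^4+6u^3+9u^2−4u−12) + (32u^3+228u^2+532u+408)
  u^4+6u^3+9u^2−4u−12 = ((1/32)u−9/256)(32u^3+228u^2+532u+408) + ((25/64)u^2+(125/64)u+75/32)
  32u^3+228u^2+532u+408 = ((2048/25)u+4352/25)((25/64)u^2+(125/64)u+75/32) + (0)
Last nonzero remainder: (25/64)u^2+(125/64)u+75/32. Dividing through by 25/64 gives the monic gcd u^2+5u+6.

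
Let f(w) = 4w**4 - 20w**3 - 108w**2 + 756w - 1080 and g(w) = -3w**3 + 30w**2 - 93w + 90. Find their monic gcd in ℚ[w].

w**2 - 8w + 15

Repeated division with remainder:
  4w**4 - 20w**3 - 108w**2 + 756w - 1080 = (-(4/3)w - 20/3)(-3w**3 + 30w**2 - 93w + 90) + (-32w**2 + 256w - 480)
  -3w**3 + 30w**2 - 93w + 90 = ((3/32)w - 3/16)(-32w**2 + 256w - 480) + (0)
Last nonzero remainder: -32w**2 + 256w - 480. Dividing through by -32 gives the monic gcd w**2 - 8w + 15.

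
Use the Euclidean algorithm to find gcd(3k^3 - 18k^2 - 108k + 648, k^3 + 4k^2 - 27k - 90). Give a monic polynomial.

k + 6

Euclidean algorithm in ℚ[k]:
  3k^3 - 18k^2 - 108k + 648 = (3)(k^3 + 4k^2 - 27k - 90) + (-30k^2 - 27k + 918)
  k^3 + 4k^2 - 27k - 90 = (-(1/30)k - 31/300)(-30k^2 - 27k + 918) + ((81/100)k + 243/50)
  -30k^2 - 27k + 918 = (-(1000/27)k + 1700/9)((81/100)k + 243/50) + (0)
Last nonzero remainder: (81/100)k + 243/50. Dividing through by 81/100 gives the monic gcd k + 6.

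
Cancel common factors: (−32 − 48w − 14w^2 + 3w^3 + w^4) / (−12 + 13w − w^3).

(8 + 10w + w^2 − w^3)/(3 − 4w + w^2)

By polynomial division,
  w^4 + 3w^3 − 14w^2 − 48w − 32 = (−w − 3)(−w^3 + 13w − 12) + (−w^2 − 21w − 68)
  −w^3 + 13w − 12 = (w − 21)(−w^2 − 21w − 68) + (−360w − 1440)
  −w^2 − 21w − 68 = ((1/360)w + 17/360)(−360w − 1440) + (0)
Last nonzero remainder: −360w − 1440. Dividing through by −360 gives the monic gcd w + 4.
Cancel w + 4 from numerator and denominator to get the reduced form.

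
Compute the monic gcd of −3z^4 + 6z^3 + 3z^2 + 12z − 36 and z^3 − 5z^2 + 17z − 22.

Apply the Euclidean algorithm:
  −3z^4 + 6z^3 + 3z^2 + 12z − 36 = (−3z − 9)(z^3 − 5z^2 + 17z − 22) + (9z^2 + 99z − 234)
  z^3 − 5z^2 + 17z − 22 = ((1/9)z − 16/9)(9z^2 + 99z − 234) + (219z − 438)
  9z^2 + 99z − 234 = ((3/73)z + 39/73)(219z − 438) + (0)
Last nonzero remainder: 219z − 438. Dividing through by 219 gives the monic gcd z − 2.

z − 2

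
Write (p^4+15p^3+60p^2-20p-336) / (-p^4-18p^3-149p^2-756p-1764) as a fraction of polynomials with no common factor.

(-p^2-2p+8)/(p^2+5p+42)

Apply the Euclidean algorithm:
  p^4+15p^3+60p^2-20p-336 = (-1)(-p^4-18p^3-149p^2-756p-1764) + (-3p^3-89p^2-776p-2100)
  -p^4-18p^3-149p^2-756p-1764 = ((1/3)p-35/9)(-3p^3-89p^2-776p-2100) + (-(2128/9)p^2-(27664/9)p-29792/3)
  -3p^3-89p^2-776p-2100 = ((27/2128)p+225/1064)(-(2128/9)p^2-(27664/9)p-29792/3) + (0)
Last nonzero remainder: -(2128/9)p^2-(27664/9)p-29792/3. Dividing through by -2128/9 gives the monic gcd p^2+13p+42.
Cancel p^2+13p+42 from numerator and denominator to get the reduced form.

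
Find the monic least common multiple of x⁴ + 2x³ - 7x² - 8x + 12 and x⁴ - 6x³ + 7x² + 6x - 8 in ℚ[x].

Euclidean algorithm in ℚ[x]:
  x⁴ + 2x³ - 7x² - 8x + 12 = (x⁴ - 6x³ + 7x² + 6x - 8) + (8x³ - 14x² - 14x + 20)
  x⁴ - 6x³ + 7x² + 6x - 8 = ((1/8)x - 17/32)(8x³ - 14x² - 14x + 20) + ((21/16)x² - (63/16)x + 21/8)
  8x³ - 14x² - 14x + 20 = ((128/21)x + 160/21)((21/16)x² - (63/16)x + 21/8) + (0)
Last nonzero remainder: (21/16)x² - (63/16)x + 21/8. Dividing through by 21/16 gives the monic gcd x² - 3x + 2.
Then lcm(f, g) = f·g / gcd(f, g); expanding and making the result monic gives the answer.

x⁶ - x⁵ - 17x⁴ + 5x³ + 64x² - 4x - 48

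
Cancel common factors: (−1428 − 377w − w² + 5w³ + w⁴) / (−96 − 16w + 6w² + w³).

(−357 − 5w + w² + w³)/(−24 + 2w + w²)

Euclidean algorithm in ℚ[w]:
  w⁴ + 5w³ − w² − 377w − 1428 = (w − 1)(w³ + 6w² − 16w − 96) + (21w² − 297w − 1524)
  w³ + 6w² − 16w − 96 = ((1/21)w + 47/49)(21w² − 297w − 1524) + ((16731/49)w + 66924/49)
  21w² − 297w − 1524 = ((343/5577)w − 6223/5577)((16731/49)w + 66924/49) + (0)
Last nonzero remainder: (16731/49)w + 66924/49. Dividing through by 16731/49 gives the monic gcd w + 4.
Cancel w + 4 from numerator and denominator to get the reduced form.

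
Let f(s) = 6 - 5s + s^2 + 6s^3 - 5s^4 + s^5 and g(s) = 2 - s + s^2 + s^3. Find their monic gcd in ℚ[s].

Euclidean algorithm in ℚ[s]:
  s^5 - 5s^4 + 6s^3 + s^2 - 5s + 6 = (s^2 - 6s + 13)(s^3 + s^2 - s + 2) + (-20s^2 + 20s - 20)
  s^3 + s^2 - s + 2 = (-(1/20)s - 1/10)(-20s^2 + 20s - 20) + (0)
Last nonzero remainder: -20s^2 + 20s - 20. Dividing through by -20 gives the monic gcd s^2 - s + 1.

1 - s + s^2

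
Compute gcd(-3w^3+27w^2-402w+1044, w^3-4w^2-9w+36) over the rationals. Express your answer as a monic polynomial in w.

w-3

By polynomial division,
  -3w^3+27w^2-402w+1044 = (-3)(w^3-4w^2-9w+36) + (15w^2-429w+1152)
  w^3-4w^2-9w+36 = ((1/15)w+41/25)(15w^2-429w+1152) + ((15444/25)w-46332/25)
  15w^2-429w+1152 = ((125/5148)w-800/1287)((15444/25)w-46332/25) + (0)
Last nonzero remainder: (15444/25)w-46332/25. Dividing through by 15444/25 gives the monic gcd w-3.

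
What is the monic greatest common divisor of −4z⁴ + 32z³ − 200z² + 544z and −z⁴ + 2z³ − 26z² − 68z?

z³ − 4z² + 34z

Repeated division with remainder:
  −4z⁴ + 32z³ − 200z² + 544z = (4)(−z⁴ + 2z³ − 26z² − 68z) + (24z³ − 96z² + 816z)
  −z⁴ + 2z³ − 26z² − 68z = (−(1/24)z − 1/12)(24z³ − 96z² + 816z) + (0)
Last nonzero remainder: 24z³ − 96z² + 816z. Dividing through by 24 gives the monic gcd z³ − 4z² + 34z.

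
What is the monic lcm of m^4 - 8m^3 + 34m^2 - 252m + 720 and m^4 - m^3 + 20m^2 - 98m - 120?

m^5 - 7m^4 + 26m^3 - 218m^2 + 468m + 720

Euclidean algorithm in ℚ[m]:
  m^4 - 8m^3 + 34m^2 - 252m + 720 = (m^4 - m^3 + 20m^2 - 98m - 120) + (-7m^3 + 14m^2 - 154m + 840)
  m^4 - m^3 + 20m^2 - 98m - 120 = (-(1/7)m - 1/7)(-7m^3 + 14m^2 - 154m + 840) + (0)
Last nonzero remainder: -7m^3 + 14m^2 - 154m + 840. Dividing through by -7 gives the monic gcd m^3 - 2m^2 + 22m - 120.
Then lcm(f, g) = f·g / gcd(f, g); expanding and making the result monic gives the answer.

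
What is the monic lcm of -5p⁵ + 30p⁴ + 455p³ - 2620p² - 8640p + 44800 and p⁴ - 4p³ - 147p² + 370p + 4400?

p⁷ - 7p⁶ - 195p⁵ + 1275p⁴ + 11214p³ - 68328p² - 181120p + 985600

Repeated division with remainder:
  -5p⁵ + 30p⁴ + 455p³ - 2620p² - 8640p + 44800 = (-5p + 10)(p⁴ - 4p³ - 147p² + 370p + 4400) + (-240p³ + 700p² + 9660p + 800)
  p⁴ - 4p³ - 147p² + 370p + 4400 = (-(1/240)p + 13/2880)(-240p³ + 700p² + 9660p + 800) + (-(15827/144)p² + (15827/48)p + 79135/18)
  -240p³ + 700p² + 9660p + 800 = ((34560/15827)p + 2880/15827)(-(15827/144)p² + (15827/48)p + 79135/18) + (0)
Last nonzero remainder: -(15827/144)p² + (15827/48)p + 79135/18. Dividing through by -15827/144 gives the monic gcd p² - 3p - 40.
Then lcm(f, g) = f·g / gcd(f, g); expanding and making the result monic gives the answer.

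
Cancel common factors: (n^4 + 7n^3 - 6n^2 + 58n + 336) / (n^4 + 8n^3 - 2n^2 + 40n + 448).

By polynomial division,
  n^4 + 7n^3 - 6n^2 + 58n + 336 = (n^4 + 8n^3 - 2n^2 + 40n + 448) + (-n^3 - 4n^2 + 18n - 112)
  n^4 + 8n^3 - 2n^2 + 40n + 448 = (-n - 4)(-n^3 - 4n^2 + 18n - 112) + (0)
Last nonzero remainder: -n^3 - 4n^2 + 18n - 112. Dividing through by -1 gives the monic gcd n^3 + 4n^2 - 18n + 112.
Cancel n^3 + 4n^2 - 18n + 112 from numerator and denominator to get the reduced form.

(n + 3)/(n + 4)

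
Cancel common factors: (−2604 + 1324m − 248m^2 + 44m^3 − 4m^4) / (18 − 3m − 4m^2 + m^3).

Apply the Euclidean algorithm:
  −4m^4 + 44m^3 − 248m^2 + 1324m − 2604 = (−4m + 28)(m^3 − 4m^2 − 3m + 18) + (−148m^2 + 1480m − 3108)
  m^3 − 4m^2 − 3m + 18 = (−(1/148)m − 3/74)(−148m^2 + 1480m − 3108) + (36m − 108)
  −148m^2 + 1480m − 3108 = (−(37/9)m + 259/9)(36m − 108) + (0)
Last nonzero remainder: 36m − 108. Dividing through by 36 gives the monic gcd m − 3.
Cancel m − 3 from numerator and denominator to get the reduced form.

(868 − 152m + 32m^2 − 4m^3)/(−6 − m + m^2)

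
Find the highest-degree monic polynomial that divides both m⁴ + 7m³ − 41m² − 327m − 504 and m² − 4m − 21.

m² − 4m − 21

By polynomial division,
  m⁴ + 7m³ − 41m² − 327m − 504 = (m² + 11m + 24)(m² − 4m − 21) + (0)
The last nonzero remainder m² − 4m − 21 is already monic.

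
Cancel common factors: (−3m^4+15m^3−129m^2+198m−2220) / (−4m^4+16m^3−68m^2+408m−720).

(3m^2−21m+111)/(4m^2−24m+36)

Apply the Euclidean algorithm:
  −3m^4+15m^3−129m^2+198m−2220 = (3/4)(−4m^4+16m^3−68m^2+408m−720) + (3m^3−78m^2−108m−1680)
  −4m^4+16m^3−68m^2+408m−720 = (−(4/3)m−88/3)(3m^3−78m^2−108m−1680) + (−2500m^2−5000m−50000)
  3m^3−78m^2−108m−1680 = (−(3/2500)m+21/625)(−2500m^2−5000m−50000) + (0)
Last nonzero remainder: −2500m^2−5000m−50000. Dividing through by −2500 gives the monic gcd m^2+2m+20.
Cancel m^2+2m+20 from numerator and denominator to get the reduced form.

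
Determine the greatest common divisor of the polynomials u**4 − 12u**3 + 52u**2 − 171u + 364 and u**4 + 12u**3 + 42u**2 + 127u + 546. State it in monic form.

By polynomial division,
  u**4 − 12u**3 + 52u**2 − 171u + 364 = (u**4 + 12u**3 + 42u**2 + 127u + 546) + (−24u**3 + 10u**2 − 298u − 182)
  u**4 + 12u**3 + 42u**2 + 127u + 546 = (−(1/24)u − 149/288)(−24u**3 + 10u**2 − 298u − 182) + ((5005/144)u**2 − (5005/144)u + 65065/144)
  −24u**3 + 10u**2 − 298u − 182 = (−(3456/5005)u − 288/715)((5005/144)u**2 − (5005/144)u + 65065/144) + (0)
Last nonzero remainder: (5005/144)u**2 − (5005/144)u + 65065/144. Dividing through by 5005/144 gives the monic gcd u**2 − u + 13.

u**2 − u + 13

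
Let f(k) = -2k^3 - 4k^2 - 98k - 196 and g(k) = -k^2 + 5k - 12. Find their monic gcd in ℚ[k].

Euclidean algorithm in ℚ[k]:
  -2k^3 - 4k^2 - 98k - 196 = (2k + 14)(-k^2 + 5k - 12) + (-144k - 28)
  -k^2 + 5k - 12 = ((1/144)k - 187/5184)(-144k - 28) + (-16861/1296)
  -144k - 28 = ((186624/16861)k + 36288/16861)(-16861/1296) + (0)
The last nonzero remainder is the constant -16861/1296, so the polynomials are coprime and gcd = 1.

1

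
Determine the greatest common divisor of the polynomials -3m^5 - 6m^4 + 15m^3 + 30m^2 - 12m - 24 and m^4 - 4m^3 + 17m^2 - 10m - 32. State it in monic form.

m^2 - m - 2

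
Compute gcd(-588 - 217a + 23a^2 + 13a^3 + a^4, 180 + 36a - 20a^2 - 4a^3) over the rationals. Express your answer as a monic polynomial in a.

3 + a

Euclidean algorithm in ℚ[a]:
  a^4 + 13a^3 + 23a^2 - 217a - 588 = (-(1/4)a - 2)(-4a^3 - 20a^2 + 36a + 180) + (-8a^2 - 100a - 228)
  -4a^3 - 20a^2 + 36a + 180 = ((1/2)a - 15/4)(-8a^2 - 100a - 228) + (-225a - 675)
  -8a^2 - 100a - 228 = ((8/225)a + 76/225)(-225a - 675) + (0)
Last nonzero remainder: -225a - 675. Dividing through by -225 gives the monic gcd a + 3.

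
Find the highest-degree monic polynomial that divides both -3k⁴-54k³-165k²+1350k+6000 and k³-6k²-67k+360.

k²+3k-40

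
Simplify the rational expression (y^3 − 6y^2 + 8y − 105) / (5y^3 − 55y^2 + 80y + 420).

By polynomial division,
  y^3 − 6y^2 + 8y − 105 = (1/5)(5y^3 − 55y^2 + 80y + 420) + (5y^2 − 8y − 189)
  5y^3 − 55y^2 + 80y + 420 = (y − 47/5)(5y^2 − 8y − 189) + ((969/5)y − 6783/5)
  5y^2 − 8y − 189 = ((25/969)y + 45/323)((969/5)y − 6783/5) + (0)
Last nonzero remainder: (969/5)y − 6783/5. Dividing through by 969/5 gives the monic gcd y − 7.
Cancel y − 7 from numerator and denominator to get the reduced form.

(y^2 + y + 15)/(5y^2 − 20y − 60)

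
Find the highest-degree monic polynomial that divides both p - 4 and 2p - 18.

1

By polynomial division,
  p - 4 = (1/2)(2p - 18) + (5)
  2p - 18 = ((2/5)p - 18/5)(5) + (0)
The last nonzero remainder is the constant 5, so the polynomials are coprime and gcd = 1.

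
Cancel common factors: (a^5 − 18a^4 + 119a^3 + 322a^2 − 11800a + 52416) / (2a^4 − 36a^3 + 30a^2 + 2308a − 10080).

(a^2 − 10a + 104)/(2a − 20)

By polynomial division,
  a^5 − 18a^4 + 119a^3 + 322a^2 − 11800a + 52416 = ((1/2)a)(2a^4 − 36a^3 + 30a^2 + 2308a − 10080) + (104a^3 − 832a^2 − 6760a + 52416)
  2a^4 − 36a^3 + 30a^2 + 2308a − 10080 = ((1/52)a − 5/26)(104a^3 − 832a^2 − 6760a + 52416) + (0)
Last nonzero remainder: 104a^3 − 832a^2 − 6760a + 52416. Dividing through by 104 gives the monic gcd a^3 − 8a^2 − 65a + 504.
Cancel a^3 − 8a^2 − 65a + 504 from numerator and denominator to get the reduced form.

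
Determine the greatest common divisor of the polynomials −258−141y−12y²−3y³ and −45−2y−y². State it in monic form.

Euclidean algorithm in ℚ[y]:
  −3y³−12y²−141y−258 = (3y+6)(−y²−2y−45) + (6y+12)
  −y²−2y−45 = (−(1/6)y)(6y+12) + (−45)
  6y+12 = (−(2/15)y−4/15)(−45) + (0)
The last nonzero remainder is the constant −45, so the polynomials are coprime and gcd = 1.

1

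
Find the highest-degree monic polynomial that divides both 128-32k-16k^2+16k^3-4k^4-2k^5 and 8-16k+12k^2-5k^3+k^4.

Repeated division with remainder:
  -2k^5-4k^4+16k^3-16k^2-32k+128 = (-2k-14)(k^4-5k^3+12k^2-16k+8) + (-30k^3+120k^2-240k+240)
  k^4-5k^3+12k^2-16k+8 = (-(1/30)k+1/30)(-30k^3+120k^2-240k+240) + (0)
Last nonzero remainder: -30k^3+120k^2-240k+240. Dividing through by -30 gives the monic gcd k^3-4k^2+8k-8.

-8+8k-4k^2+k^3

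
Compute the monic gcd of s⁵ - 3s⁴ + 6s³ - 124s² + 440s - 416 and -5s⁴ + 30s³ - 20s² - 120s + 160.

By polynomial division,
  s⁵ - 3s⁴ + 6s³ - 124s² + 440s - 416 = (-(1/5)s - 3/5)(-5s⁴ + 30s³ - 20s² - 120s + 160) + (20s³ - 160s² + 400s - 320)
  -5s⁴ + 30s³ - 20s² - 120s + 160 = (-(1/4)s - 1/2)(20s³ - 160s² + 400s - 320) + (0)
Last nonzero remainder: 20s³ - 160s² + 400s - 320. Dividing through by 20 gives the monic gcd s³ - 8s² + 20s - 16.

s³ - 8s² + 20s - 16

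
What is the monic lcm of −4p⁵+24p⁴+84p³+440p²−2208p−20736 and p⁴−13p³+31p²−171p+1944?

p⁶−15p⁵+33p⁴+79p³+1542p²+216p−46656

Apply the Euclidean algorithm:
  −4p⁵+24p⁴+84p³+440p²−2208p−20736 = (−4p−28)(p⁴−13p³+31p²−171p+1944) + (−156p³+624p²+780p+33696)
  p⁴−13p³+31p²−171p+1944 = (−(1/156)p+3/52)(−156p³+624p²+780p+33696) + (0)
Last nonzero remainder: −156p³+624p²+780p+33696. Dividing through by −156 gives the monic gcd p³−4p²−5p−216.
Then lcm(f, g) = f·g / gcd(f, g); expanding and making the result monic gives the answer.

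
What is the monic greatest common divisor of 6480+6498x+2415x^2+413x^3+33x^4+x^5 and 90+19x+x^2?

90+19x+x^2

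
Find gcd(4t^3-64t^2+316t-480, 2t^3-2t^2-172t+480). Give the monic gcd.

Euclidean algorithm in ℚ[t]:
  4t^3-64t^2+316t-480 = (2)(2t^3-2t^2-172t+480) + (-60t^2+660t-1440)
  2t^3-2t^2-172t+480 = (-(1/30)t-1/3)(-60t^2+660t-1440) + (0)
Last nonzero remainder: -60t^2+660t-1440. Dividing through by -60 gives the monic gcd t^2-11t+24.

t^2-11t+24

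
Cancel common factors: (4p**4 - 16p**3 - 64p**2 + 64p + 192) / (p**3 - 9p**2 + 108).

Apply the Euclidean algorithm:
  4p**4 - 16p**3 - 64p**2 + 64p + 192 = (4p + 20)(p**3 - 9p**2 + 108) + (116p**2 - 368p - 1968)
  p**3 - 9p**2 + 108 = ((1/116)p - 169/3364)(116p**2 - 368p - 1968) + (-(1280/841)p + 7680/841)
  116p**2 - 368p - 1968 = (-(24389/320)p - 34481/160)(-(1280/841)p + 7680/841) + (0)
Last nonzero remainder: -(1280/841)p + 7680/841. Dividing through by -1280/841 gives the monic gcd p - 6.
Cancel p - 6 from numerator and denominator to get the reduced form.

(4p**3 + 8p**2 - 16p - 32)/(p**2 - 3p - 18)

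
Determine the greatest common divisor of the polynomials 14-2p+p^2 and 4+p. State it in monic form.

By polynomial division,
  p^2-2p+14 = (p-6)(p+4) + (38)
  p+4 = ((1/38)p+2/19)(38) + (0)
The last nonzero remainder is the constant 38, so the polynomials are coprime and gcd = 1.

1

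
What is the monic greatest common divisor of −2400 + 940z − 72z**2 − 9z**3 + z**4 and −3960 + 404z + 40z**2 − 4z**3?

10 + z

Repeated division with remainder:
  z**4 − 9z**3 − 72z**2 + 940z − 2400 = (−(1/4)z − 1/4)(−4z**3 + 40z**2 + 404z − 3960) + (39z**2 + 51z − 3390)
  −4z**3 + 40z**2 + 404z − 3960 = (−(4/39)z + 196/169)(39z**2 + 51z − 3390) + (−(480/169)z − 4800/169)
  39z**2 + 51z − 3390 = (−(2197/160)z + 19097/160)(−(480/169)z − 4800/169) + (0)
Last nonzero remainder: −(480/169)z − 4800/169. Dividing through by −480/169 gives the monic gcd z + 10.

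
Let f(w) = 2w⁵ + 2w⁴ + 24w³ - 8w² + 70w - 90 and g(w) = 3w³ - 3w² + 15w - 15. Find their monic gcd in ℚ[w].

Euclidean algorithm in ℚ[w]:
  2w⁵ + 2w⁴ + 24w³ - 8w² + 70w - 90 = ((2/3)w² + (4/3)w + 6)(3w³ - 3w² + 15w - 15) + (0)
Last nonzero remainder: 3w³ - 3w² + 15w - 15. Dividing through by 3 gives the monic gcd w³ - w² + 5w - 5.

w³ - w² + 5w - 5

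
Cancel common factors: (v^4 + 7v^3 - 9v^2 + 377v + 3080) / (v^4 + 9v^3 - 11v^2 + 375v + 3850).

Apply the Euclidean algorithm:
  v^4 + 7v^3 - 9v^2 + 377v + 3080 = (v^4 + 9v^3 - 11v^2 + 375v + 3850) + (-2v^3 + 2v^2 + 2v - 770)
  v^4 + 9v^3 - 11v^2 + 375v + 3850 = (-(1/2)v - 5)(-2v^3 + 2v^2 + 2v - 770) + (0)
Last nonzero remainder: -2v^3 + 2v^2 + 2v - 770. Dividing through by -2 gives the monic gcd v^3 - v^2 - v + 385.
Cancel v^3 - v^2 - v + 385 from numerator and denominator to get the reduced form.

(v + 8)/(v + 10)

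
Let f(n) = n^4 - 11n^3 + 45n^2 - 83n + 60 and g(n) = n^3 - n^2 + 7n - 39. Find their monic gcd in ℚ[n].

n - 3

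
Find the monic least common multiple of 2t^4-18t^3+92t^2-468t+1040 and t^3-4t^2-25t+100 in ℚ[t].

Apply the Euclidean algorithm:
  2t^4-18t^3+92t^2-468t+1040 = (2t-10)(t^3-4t^2-25t+100) + (102t^2-918t+2040)
  t^3-4t^2-25t+100 = ((1/102)t+5/102)(102t^2-918t+2040) + (0)
Last nonzero remainder: 102t^2-918t+2040. Dividing through by 102 gives the monic gcd t^2-9t+20.
Then lcm(f, g) = f·g / gcd(f, g); expanding and making the result monic gives the answer.

t^5-4t^4+t^3-4t^2-650t+2600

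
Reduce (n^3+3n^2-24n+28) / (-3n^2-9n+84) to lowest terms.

(-n^2+4n-4)/(3n-12)

Euclidean algorithm in ℚ[n]:
  n^3+3n^2-24n+28 = (-(1/3)n)(-3n^2-9n+84) + (4n+28)
  -3n^2-9n+84 = (-(3/4)n+3)(4n+28) + (0)
Last nonzero remainder: 4n+28. Dividing through by 4 gives the monic gcd n+7.
Cancel n+7 from numerator and denominator to get the reduced form.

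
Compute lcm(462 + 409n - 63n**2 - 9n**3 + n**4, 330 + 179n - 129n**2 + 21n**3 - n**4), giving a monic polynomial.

By polynomial division,
  n**4 - 9n**3 - 63n**2 + 409n + 462 = (-1)(-n**4 + 21n**3 - 129n**2 + 179n + 330) + (12n**3 - 192n**2 + 588n + 792)
  -n**4 + 21n**3 - 129n**2 + 179n + 330 = (-(1/12)n + 5/12)(12n**3 - 192n**2 + 588n + 792) + (0)
Last nonzero remainder: 12n**3 - 192n**2 + 588n + 792. Dividing through by 12 gives the monic gcd n**3 - 16n**2 + 49n + 66.
Then lcm(f, g) = f·g / gcd(f, g); expanding and making the result monic gives the answer.

-2310 - 1583n + 724n**2 - 18n**3 - 14n**4 + n**5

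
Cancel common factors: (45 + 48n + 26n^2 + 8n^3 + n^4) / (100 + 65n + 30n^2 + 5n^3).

Repeated division with remainder:
  n^4 + 8n^3 + 26n^2 + 48n + 45 = ((1/5)n + 2/5)(5n^3 + 30n^2 + 65n + 100) + (n^2 + 2n + 5)
  5n^3 + 30n^2 + 65n + 100 = (5n + 20)(n^2 + 2n + 5) + (0)
The last nonzero remainder n^2 + 2n + 5 is already monic.
Cancel n^2 + 2n + 5 from numerator and denominator to get the reduced form.

(9 + 6n + n^2)/(20 + 5n)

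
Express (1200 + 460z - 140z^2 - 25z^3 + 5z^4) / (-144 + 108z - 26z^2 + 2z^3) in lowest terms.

Repeated division with remainder:
  5z^4 - 25z^3 - 140z^2 + 460z + 1200 = ((5/2)z + 20)(2z^3 - 26z^2 + 108z - 144) + (110z^2 - 1340z + 4080)
  2z^3 - 26z^2 + 108z - 144 = ((1/55)z - 9/605)(110z^2 - 1340z + 4080) + ((1680/121)z - 10080/121)
  110z^2 - 1340z + 4080 = ((1331/168)z - 2057/42)((1680/121)z - 10080/121) + (0)
Last nonzero remainder: (1680/121)z - 10080/121. Dividing through by 1680/121 gives the monic gcd z - 6.
Cancel z - 6 from numerator and denominator to get the reduced form.

(-200 - 110z + 5z^2 + 5z^3)/(24 - 14z + 2z^2)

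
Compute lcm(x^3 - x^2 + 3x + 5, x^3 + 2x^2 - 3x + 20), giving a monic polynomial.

By polynomial division,
  x^3 - x^2 + 3x + 5 = (x^3 + 2x^2 - 3x + 20) + (-3x^2 + 6x - 15)
  x^3 + 2x^2 - 3x + 20 = (-(1/3)x - 4/3)(-3x^2 + 6x - 15) + (0)
Last nonzero remainder: -3x^2 + 6x - 15. Dividing through by -3 gives the monic gcd x^2 - 2x + 5.
Then lcm(f, g) = f·g / gcd(f, g); expanding and making the result monic gives the answer.

x^4 + 3x^3 - x^2 + 17x + 20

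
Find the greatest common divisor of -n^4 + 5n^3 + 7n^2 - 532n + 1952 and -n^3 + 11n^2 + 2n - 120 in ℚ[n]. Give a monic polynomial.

n - 4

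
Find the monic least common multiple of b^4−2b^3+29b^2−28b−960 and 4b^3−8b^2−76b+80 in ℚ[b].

Euclidean algorithm in ℚ[b]:
  b^4−2b^3+29b^2−28b−960 = ((1/4)b)(4b^3−8b^2−76b+80) + (48b^2−48b−960)
  4b^3−8b^2−76b+80 = ((1/12)b−1/12)(48b^2−48b−960) + (0)
Last nonzero remainder: 48b^2−48b−960. Dividing through by 48 gives the monic gcd b^2−b−20.
Then lcm(f, g) = f·g / gcd(f, g); expanding and making the result monic gives the answer.

b^5−3b^4+31b^3−57b^2−932b+960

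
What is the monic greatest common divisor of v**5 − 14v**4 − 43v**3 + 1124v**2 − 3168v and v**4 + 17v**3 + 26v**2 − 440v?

Repeated division with remainder:
  v**5 − 14v**4 − 43v**3 + 1124v**2 − 3168v = (v − 31)(v**4 + 17v**3 + 26v**2 − 440v) + (458v**3 + 2370v**2 − 16808v)
  v**4 + 17v**3 + 26v**2 − 440v = ((1/458)v + 1354/52441)(458v**3 + 2370v**2 − 16808v) + ((79002/52441)v**2 − (316008/52441)v)
  458v**3 + 2370v**2 − 16808v = ((12008989/39501)v + 10016231/3591)((79002/52441)v**2 − (316008/52441)v) + (0)
Last nonzero remainder: (79002/52441)v**2 − (316008/52441)v. Dividing through by 79002/52441 gives the monic gcd v**2 − 4v.

v**2 − 4v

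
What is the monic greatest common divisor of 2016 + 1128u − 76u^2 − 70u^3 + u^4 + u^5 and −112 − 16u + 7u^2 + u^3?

28 + 11u + u^2

Apply the Euclidean algorithm:
  u^5 + u^4 − 70u^3 − 76u^2 + 1128u + 2016 = (u^2 − 6u − 12)(u^3 + 7u^2 − 16u − 112) + (24u^2 + 264u + 672)
  u^3 + 7u^2 − 16u − 112 = ((1/24)u − 1/6)(24u^2 + 264u + 672) + (0)
Last nonzero remainder: 24u^2 + 264u + 672. Dividing through by 24 gives the monic gcd u^2 + 11u + 28.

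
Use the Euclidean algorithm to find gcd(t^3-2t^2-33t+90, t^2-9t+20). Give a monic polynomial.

Euclidean algorithm in ℚ[t]:
  t^3-2t^2-33t+90 = (t+7)(t^2-9t+20) + (10t-50)
  t^2-9t+20 = ((1/10)t-2/5)(10t-50) + (0)
Last nonzero remainder: 10t-50. Dividing through by 10 gives the monic gcd t-5.

t-5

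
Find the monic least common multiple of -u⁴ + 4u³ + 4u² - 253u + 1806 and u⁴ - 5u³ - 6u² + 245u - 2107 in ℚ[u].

u⁵ - 11u⁴ + 24u³ + 281u² - 3577u + 12642

Apply the Euclidean algorithm:
  -u⁴ + 4u³ + 4u² - 253u + 1806 = (-1)(u⁴ - 5u³ - 6u² + 245u - 2107) + (-u³ - 2u² - 8u - 301)
  u⁴ - 5u³ - 6u² + 245u - 2107 = (-u + 7)(-u³ - 2u² - 8u - 301) + (0)
Last nonzero remainder: -u³ - 2u² - 8u - 301. Dividing through by -1 gives the monic gcd u³ + 2u² + 8u + 301.
Then lcm(f, g) = f·g / gcd(f, g); expanding and making the result monic gives the answer.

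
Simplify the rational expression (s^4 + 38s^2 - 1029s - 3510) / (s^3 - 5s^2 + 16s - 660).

Apply the Euclidean algorithm:
  s^4 + 38s^2 - 1029s - 3510 = (s + 5)(s^3 - 5s^2 + 16s - 660) + (47s^2 - 449s - 210)
  s^3 - 5s^2 + 16s - 660 = ((1/47)s + 214/2209)(47s^2 - 449s - 210) + ((141300/2209)s - 1413000/2209)
  47s^2 - 449s - 210 = ((103823/141300)s + 15463/47100)((141300/2209)s - 1413000/2209) + (0)
Last nonzero remainder: (141300/2209)s - 1413000/2209. Dividing through by 141300/2209 gives the monic gcd s - 10.
Cancel s - 10 from numerator and denominator to get the reduced form.

(s^3 + 10s^2 + 138s + 351)/(s^2 + 5s + 66)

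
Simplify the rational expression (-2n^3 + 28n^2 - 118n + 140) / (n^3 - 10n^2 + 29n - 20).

(-2n^2 + 18n - 28)/(n^2 - 5n + 4)

By polynomial division,
  -2n^3 + 28n^2 - 118n + 140 = (-2)(n^3 - 10n^2 + 29n - 20) + (8n^2 - 60n + 100)
  n^3 - 10n^2 + 29n - 20 = ((1/8)n - 5/16)(8n^2 - 60n + 100) + (-(9/4)n + 45/4)
  8n^2 - 60n + 100 = (-(32/9)n + 80/9)(-(9/4)n + 45/4) + (0)
Last nonzero remainder: -(9/4)n + 45/4. Dividing through by -9/4 gives the monic gcd n - 5.
Cancel n - 5 from numerator and denominator to get the reduced form.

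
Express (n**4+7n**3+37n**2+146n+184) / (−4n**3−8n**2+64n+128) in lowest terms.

Repeated division with remainder:
  n**4+7n**3+37n**2+146n+184 = (−(1/4)n−5/4)(−4n**3−8n**2+64n+128) + (43n**2+258n+344)
  −4n**3−8n**2+64n+128 = (−(4/43)n+16/43)(43n**2+258n+344) + (0)
Last nonzero remainder: 43n**2+258n+344. Dividing through by 43 gives the monic gcd n**2+6n+8.
Cancel n**2+6n+8 from numerator and denominator to get the reduced form.

(−n**2−n−23)/(4n−16)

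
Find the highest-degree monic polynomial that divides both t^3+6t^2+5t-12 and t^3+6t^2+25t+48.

t+3

By polynomial division,
  t^3+6t^2+5t-12 = (t^3+6t^2+25t+48) + (-20t-60)
  t^3+6t^2+25t+48 = (-(1/20)t^2-(3/20)t-4/5)(-20t-60) + (0)
Last nonzero remainder: -20t-60. Dividing through by -20 gives the monic gcd t+3.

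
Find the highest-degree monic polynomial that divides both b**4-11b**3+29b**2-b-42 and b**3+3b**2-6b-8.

Euclidean algorithm in ℚ[b]:
  b**4-11b**3+29b**2-b-42 = (b-14)(b**3+3b**2-6b-8) + (77b**2-77b-154)
  b**3+3b**2-6b-8 = ((1/77)b+4/77)(77b**2-77b-154) + (0)
Last nonzero remainder: 77b**2-77b-154. Dividing through by 77 gives the monic gcd b**2-b-2.

b**2-b-2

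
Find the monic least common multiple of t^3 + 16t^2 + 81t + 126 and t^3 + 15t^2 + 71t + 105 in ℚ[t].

t^4 + 21t^3 + 161t^2 + 531t + 630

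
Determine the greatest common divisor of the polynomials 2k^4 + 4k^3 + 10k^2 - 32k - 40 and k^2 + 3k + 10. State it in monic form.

k^2 + 3k + 10

Apply the Euclidean algorithm:
  2k^4 + 4k^3 + 10k^2 - 32k - 40 = (2k^2 - 2k - 4)(k^2 + 3k + 10) + (0)
The last nonzero remainder k^2 + 3k + 10 is already monic.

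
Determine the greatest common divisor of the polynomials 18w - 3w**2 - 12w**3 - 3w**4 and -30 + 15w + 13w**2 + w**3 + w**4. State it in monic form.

-2 + w + w**2

Repeated division with remainder:
  -3w**4 - 12w**3 - 3w**2 + 18w = (-3)(w**4 + w**3 + 13w**2 + 15w - 30) + (-9w**3 + 36w**2 + 63w - 90)
  w**4 + w**3 + 13w**2 + 15w - 30 = (-(1/9)w - 5/9)(-9w**3 + 36w**2 + 63w - 90) + (40w**2 + 40w - 80)
  -9w**3 + 36w**2 + 63w - 90 = (-(9/40)w + 9/8)(40w**2 + 40w - 80) + (0)
Last nonzero remainder: 40w**2 + 40w - 80. Dividing through by 40 gives the monic gcd w**2 + w - 2.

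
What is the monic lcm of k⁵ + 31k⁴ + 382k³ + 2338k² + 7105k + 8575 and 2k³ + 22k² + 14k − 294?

k⁶ + 28k⁵ + 289k⁴ + 1192k³ + 91k² − 12740k − 25725

Euclidean algorithm in ℚ[k]:
  k⁵ + 31k⁴ + 382k³ + 2338k² + 7105k + 8575 = ((1/2)k² + 10k + 155/2)(2k³ + 22k² + 14k − 294) + (640k² + 8960k + 31360)
  2k³ + 22k² + 14k − 294 = ((1/320)k − 3/320)(640k² + 8960k + 31360) + (0)
Last nonzero remainder: 640k² + 8960k + 31360. Dividing through by 640 gives the monic gcd k² + 14k + 49.
Then lcm(f, g) = f·g / gcd(f, g); expanding and making the result monic gives the answer.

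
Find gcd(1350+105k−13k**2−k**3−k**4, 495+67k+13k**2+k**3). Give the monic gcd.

45+2k+k**2

Euclidean algorithm in ℚ[k]:
  −k**4−k**3−13k**2+105k+1350 = (−k+12)(k**3+13k**2+67k+495) + (−102k**2−204k−4590)
  k**3+13k**2+67k+495 = (−(1/102)k−11/102)(−102k**2−204k−4590) + (0)
Last nonzero remainder: −102k**2−204k−4590. Dividing through by −102 gives the monic gcd k**2+2k+45.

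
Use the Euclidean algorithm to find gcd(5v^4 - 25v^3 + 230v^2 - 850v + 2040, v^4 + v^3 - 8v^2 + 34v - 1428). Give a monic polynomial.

v^2 + 34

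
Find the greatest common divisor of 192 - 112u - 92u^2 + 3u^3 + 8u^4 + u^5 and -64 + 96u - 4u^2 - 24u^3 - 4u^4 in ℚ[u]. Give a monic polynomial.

Repeated division with remainder:
  u^5 + 8u^4 + 3u^3 - 92u^2 - 112u + 192 = (-(1/4)u - 1/2)(-4u^4 - 24u^3 - 4u^2 + 96u - 64) + (-10u^3 - 70u^2 - 80u + 160)
  -4u^4 - 24u^3 - 4u^2 + 96u - 64 = ((2/5)u - 2/5)(-10u^3 - 70u^2 - 80u + 160) + (0)
Last nonzero remainder: -10u^3 - 70u^2 - 80u + 160. Dividing through by -10 gives the monic gcd u^3 + 7u^2 + 8u - 16.

-16 + 8u + 7u^2 + u^3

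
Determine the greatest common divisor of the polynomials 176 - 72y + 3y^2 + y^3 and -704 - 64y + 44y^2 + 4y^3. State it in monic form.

-44 + 7y + y^2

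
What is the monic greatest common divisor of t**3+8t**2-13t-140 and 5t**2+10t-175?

Euclidean algorithm in ℚ[t]:
  t**3+8t**2-13t-140 = ((1/5)t+6/5)(5t**2+10t-175) + (10t+70)
  5t**2+10t-175 = ((1/2)t-5/2)(10t+70) + (0)
Last nonzero remainder: 10t+70. Dividing through by 10 gives the monic gcd t+7.

t+7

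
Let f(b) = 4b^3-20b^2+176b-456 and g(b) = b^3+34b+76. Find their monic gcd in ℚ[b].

Repeated division with remainder:
  4b^3-20b^2+176b-456 = (4)(b^3+34b+76) + (-20b^2+40b-760)
  b^3+34b+76 = (-(1/20)b-1/10)(-20b^2+40b-760) + (0)
Last nonzero remainder: -20b^2+40b-760. Dividing through by -20 gives the monic gcd b^2-2b+38.

b^2-2b+38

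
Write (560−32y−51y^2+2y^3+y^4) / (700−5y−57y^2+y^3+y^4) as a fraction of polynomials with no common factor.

By polynomial division,
  y^4+2y^3−51y^2−32y+560 = (y^4+y^3−57y^2−5y+700) + (y^3+6y^2−27y−140)
  y^4+y^3−57y^2−5y+700 = (y−5)(y^3+6y^2−27y−140) + (0)
The last nonzero remainder y^3+6y^2−27y−140 is already monic.
Cancel y^3+6y^2−27y−140 from numerator and denominator to get the reduced form.

(−4+y)/(−5+y)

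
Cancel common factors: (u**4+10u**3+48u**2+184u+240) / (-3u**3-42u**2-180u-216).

(-u**2-2u-20)/(3u+18)

Repeated division with remainder:
  u**4+10u**3+48u**2+184u+240 = (-(1/3)u+4/3)(-3u**3-42u**2-180u-216) + (44u**2+352u+528)
  -3u**3-42u**2-180u-216 = (-(3/44)u-9/22)(44u**2+352u+528) + (0)
Last nonzero remainder: 44u**2+352u+528. Dividing through by 44 gives the monic gcd u**2+8u+12.
Cancel u**2+8u+12 from numerator and denominator to get the reduced form.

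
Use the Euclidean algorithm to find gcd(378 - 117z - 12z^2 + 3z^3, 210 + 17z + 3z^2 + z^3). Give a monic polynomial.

By polynomial division,
  3z^3 - 12z^2 - 117z + 378 = (3)(z^3 + 3z^2 + 17z + 210) + (-21z^2 - 168z - 252)
  z^3 + 3z^2 + 17z + 210 = (-(1/21)z + 5/21)(-21z^2 - 168z - 252) + (45z + 270)
  -21z^2 - 168z - 252 = (-(7/15)z - 14/15)(45z + 270) + (0)
Last nonzero remainder: 45z + 270. Dividing through by 45 gives the monic gcd z + 6.

6 + z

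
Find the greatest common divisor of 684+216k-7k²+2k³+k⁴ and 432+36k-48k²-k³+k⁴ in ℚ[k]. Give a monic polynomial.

Euclidean algorithm in ℚ[k]:
  k⁴+2k³-7k²+216k+684 = (k⁴-k³-48k²+36k+432) + (3k³+41k²+180k+252)
  k⁴-k³-48k²+36k+432 = ((1/3)k-44/9)(3k³+41k²+180k+252) + ((832/9)k²+832k+1664)
  3k³+41k²+180k+252 = ((27/832)k+63/416)((832/9)k²+832k+1664) + (0)
Last nonzero remainder: (832/9)k²+832k+1664. Dividing through by 832/9 gives the monic gcd k²+9k+18.

18+9k+k²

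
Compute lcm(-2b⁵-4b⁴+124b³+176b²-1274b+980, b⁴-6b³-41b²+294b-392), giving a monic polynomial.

b⁶-2b⁵-70b⁴+160b³+989b²-3038b+1960

Apply the Euclidean algorithm:
  -2b⁵-4b⁴+124b³+176b²-1274b+980 = (-2b-16)(b⁴-6b³-41b²+294b-392) + (-54b³+108b²+2646b-5292)
  b⁴-6b³-41b²+294b-392 = (-(1/54)b+2/27)(-54b³+108b²+2646b-5292) + (0)
Last nonzero remainder: -54b³+108b²+2646b-5292. Dividing through by -54 gives the monic gcd b³-2b²-49b+98.
Then lcm(f, g) = f·g / gcd(f, g); expanding and making the result monic gives the answer.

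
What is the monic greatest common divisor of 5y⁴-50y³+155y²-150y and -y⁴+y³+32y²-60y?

Apply the Euclidean algorithm:
  5y⁴-50y³+155y²-150y = (-5)(-y⁴+y³+32y²-60y) + (-45y³+315y²-450y)
  -y⁴+y³+32y²-60y = ((1/45)y+2/15)(-45y³+315y²-450y) + (0)
Last nonzero remainder: -45y³+315y²-450y. Dividing through by -45 gives the monic gcd y³-7y²+10y.

y³-7y²+10y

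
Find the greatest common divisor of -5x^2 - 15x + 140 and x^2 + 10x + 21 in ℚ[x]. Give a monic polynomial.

x + 7

Euclidean algorithm in ℚ[x]:
  -5x^2 - 15x + 140 = (-5)(x^2 + 10x + 21) + (35x + 245)
  x^2 + 10x + 21 = ((1/35)x + 3/35)(35x + 245) + (0)
Last nonzero remainder: 35x + 245. Dividing through by 35 gives the monic gcd x + 7.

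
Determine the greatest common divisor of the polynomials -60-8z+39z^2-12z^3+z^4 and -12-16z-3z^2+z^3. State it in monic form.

-6-5z+z^2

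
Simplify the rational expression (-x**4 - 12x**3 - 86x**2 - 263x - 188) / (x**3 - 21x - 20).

(-x**2 - 7x - 47)/(x - 5)

Apply the Euclidean algorithm:
  -x**4 - 12x**3 - 86x**2 - 263x - 188 = (-x - 12)(x**3 - 21x - 20) + (-107x**2 - 535x - 428)
  x**3 - 21x - 20 = (-(1/107)x + 5/107)(-107x**2 - 535x - 428) + (0)
Last nonzero remainder: -107x**2 - 535x - 428. Dividing through by -107 gives the monic gcd x**2 + 5x + 4.
Cancel x**2 + 5x + 4 from numerator and denominator to get the reduced form.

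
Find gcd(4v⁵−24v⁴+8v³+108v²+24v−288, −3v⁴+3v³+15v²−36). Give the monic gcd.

Apply the Euclidean algorithm:
  4v⁵−24v⁴+8v³+108v²+24v−288 = (−(4/3)v+20/3)(−3v⁴+3v³+15v²−36) + (8v³+8v²−24v−48)
  −3v⁴+3v³+15v²−36 = (−(3/8)v+3/4)(8v³+8v²−24v−48) + (0)
Last nonzero remainder: 8v³+8v²−24v−48. Dividing through by 8 gives the monic gcd v³+v²−3v−6.

v³+v²−3v−6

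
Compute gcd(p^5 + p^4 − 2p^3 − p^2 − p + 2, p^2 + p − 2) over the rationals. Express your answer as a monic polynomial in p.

p^2 + p − 2

Euclidean algorithm in ℚ[p]:
  p^5 + p^4 − 2p^3 − p^2 − p + 2 = (p^3 − 1)(p^2 + p − 2) + (0)
The last nonzero remainder p^2 + p − 2 is already monic.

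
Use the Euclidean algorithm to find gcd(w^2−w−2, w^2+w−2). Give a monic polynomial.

Repeated division with remainder:
  w^2−w−2 = (w^2+w−2) + (−2w)
  w^2+w−2 = (−(1/2)w−1/2)(−2w) + (−2)
  −2w = (w)(−2) + (0)
The last nonzero remainder is the constant −2, so the polynomials are coprime and gcd = 1.

1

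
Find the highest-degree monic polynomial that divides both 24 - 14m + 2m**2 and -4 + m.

-4 + m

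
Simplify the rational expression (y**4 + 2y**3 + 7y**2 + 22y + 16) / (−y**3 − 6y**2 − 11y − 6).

By polynomial division,
  y**4 + 2y**3 + 7y**2 + 22y + 16 = (−y + 4)(−y**3 − 6y**2 − 11y − 6) + (20y**2 + 60y + 40)
  −y**3 − 6y**2 − 11y − 6 = (−(1/20)y − 3/20)(20y**2 + 60y + 40) + (0)
Last nonzero remainder: 20y**2 + 60y + 40. Dividing through by 20 gives the monic gcd y**2 + 3y + 2.
Cancel y**2 + 3y + 2 from numerator and denominator to get the reduced form.

(−y**2 + y − 8)/(y + 3)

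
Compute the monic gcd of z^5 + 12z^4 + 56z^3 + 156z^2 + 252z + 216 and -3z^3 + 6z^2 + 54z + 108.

z^2 + 4z + 6

Euclidean algorithm in ℚ[z]:
  z^5 + 12z^4 + 56z^3 + 156z^2 + 252z + 216 = (-(1/3)z^2 - (14/3)z - 34)(-3z^3 + 6z^2 + 54z + 108) + (648z^2 + 2592z + 3888)
  -3z^3 + 6z^2 + 54z + 108 = (-(1/216)z + 1/36)(648z^2 + 2592z + 3888) + (0)
Last nonzero remainder: 648z^2 + 2592z + 3888. Dividing through by 648 gives the monic gcd z^2 + 4z + 6.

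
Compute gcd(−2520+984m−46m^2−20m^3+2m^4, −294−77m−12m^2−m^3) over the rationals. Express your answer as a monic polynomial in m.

By polynomial division,
  2m^4−20m^3−46m^2+984m−2520 = (−2m+44)(−m^3−12m^2−77m−294) + (328m^2+3784m+10416)
  −m^3−12m^2−77m−294 = (−(1/328)m−19/13448)(328m^2+3784m+10416) + (−(67068/1681)m−469476/1681)
  328m^2+3784m+10416 = (−(137842/16767)m−208444/5589)(−(67068/1681)m−469476/1681) + (0)
Last nonzero remainder: −(67068/1681)m−469476/1681. Dividing through by −67068/1681 gives the monic gcd m+7.

7+m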